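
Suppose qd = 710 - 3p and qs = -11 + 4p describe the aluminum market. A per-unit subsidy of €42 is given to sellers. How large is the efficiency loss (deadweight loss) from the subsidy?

Pre-subsidy: 710 - 3p = -11 + 4p gives p* = 103, q* = 401.
With the subsidy, sellers receive ps = pb + 42 for each unit, where pb is the price buyers pay.
Supply in terms of pb becomes qs = -11 + 4(pb + 42) = 157 + 4pb. Setting this equal to demand: 710 - 3pb = 157 + 4pb, so pb = 79.
Sellers receive ps = 79 + 42 = 121; q' = 710 − 3·79 = 473.
The subsidy expands output by 473 − 401 = 72 past the efficient level; on those units the gap between marginal cost and willingness to pay runs from 0 up to 42.
DWL = ½ × 42 × 72 = 1512.

Deadweight loss = €1512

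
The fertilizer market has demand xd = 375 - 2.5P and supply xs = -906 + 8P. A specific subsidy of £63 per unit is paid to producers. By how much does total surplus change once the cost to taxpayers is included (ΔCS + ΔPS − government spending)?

Net change in total surplus = -£3780

Pre-subsidy: 375 - 2.5P = -906 + 8P gives P* = 122, x* = 70.
With the subsidy, sellers receive Ps = Pb + 63 for each unit, where Pb is the price buyers pay.
Supply in terms of Pb becomes xs = -906 + 8(Pb + 63) = -402 + 8Pb. Setting this equal to demand: 375 - 2.5Pb = -402 + 8Pb, so Pb = 74.
Sellers receive Ps = 74 + 63 = 137; x' = 375 − 2.5·74 = 190.
ΔCS = ½(70 + 190)(122 − 74) = 6240; ΔPS = ½(70 + 190)(137 − 122) = 1950.
Government spending = 63 × 190 = 11970.
Net change = 6240 + 1950 − 11970 = -3780. The loss equals the DWL triangle ½·63·120.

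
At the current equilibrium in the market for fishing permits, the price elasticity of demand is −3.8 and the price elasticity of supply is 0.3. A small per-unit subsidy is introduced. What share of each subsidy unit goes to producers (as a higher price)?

For a small subsidy around the equilibrium, the benefit split depends on the relative slopes, which at a point are proportional to the elasticities.
Buyer share = εs/(εs + |εd|) = 0.3/(0.3 + 3.8) = 3/41; seller share = |εd|/(εs + |εd|) = 38/41.
So producers capture 38/41 of the subsidy.

Producer share = 38/41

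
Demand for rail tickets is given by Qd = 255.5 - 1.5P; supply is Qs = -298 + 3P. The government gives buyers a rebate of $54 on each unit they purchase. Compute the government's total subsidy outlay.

Pre-subsidy: 255.5 - 1.5P = -298 + 3P gives P* = 123, Q* = 71.
With the rebate, buyers effectively pay Pb = Ps − 54, where Ps is the price sellers receive.
Demand in terms of Ps becomes Qd = 255.5 − 1.5(Ps − 54) = 336.5 - 1.5Ps. Setting this equal to supply: 336.5 - 1.5Ps = -298 + 3Ps, so Ps = 141.
Buyers pay Pb = 141 − 54 = 87; Q' = -298 + 3·141 = 125.
Government outlay = subsidy × quantity = 54 × 125 = 6750.

Government cost = $6750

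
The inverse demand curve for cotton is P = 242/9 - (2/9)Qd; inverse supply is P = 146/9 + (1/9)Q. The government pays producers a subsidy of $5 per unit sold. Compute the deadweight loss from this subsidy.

Pre-subsidy: 242/9 - (2/9)Q = 146/9 + (1/9)Q gives Q* = 32 and P* = 178/9.
With the subsidy, sellers receive Ps = Pb + 5 for each unit, where Pb is the price buyers pay.
On the curves, Pb = 242/9 - (2/9)Q and Ps = 146/9 + (1/9)Q; the wedge Ps − Pb = 5 gives 146/9 + (1/9)Q − (242/9 - (2/9)Q) = 5, so Q' = 47.
Then Pb = 242/9 − (2/9)·47 = 148/9 and Ps = 146/9 + (1/9)·47 = 193/9.
The subsidy expands output by 47 − 32 = 15 past the efficient level; on those units the gap between marginal cost and willingness to pay runs from 0 up to 5.
DWL = ½ × 5 × 15 = 37.5.

Deadweight loss = $37.5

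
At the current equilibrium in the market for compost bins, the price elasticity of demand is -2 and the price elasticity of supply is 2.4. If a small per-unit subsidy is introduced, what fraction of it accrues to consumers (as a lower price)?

For a small subsidy around the equilibrium, the benefit split depends on the relative slopes, which at a point are proportional to the elasticities.
Buyer share = εs/(εs + |εd|) = 2.4/(2.4 + 2) = 6/11; seller share = |εd|/(εs + |εd|) = 5/11.

Consumer share = 6/11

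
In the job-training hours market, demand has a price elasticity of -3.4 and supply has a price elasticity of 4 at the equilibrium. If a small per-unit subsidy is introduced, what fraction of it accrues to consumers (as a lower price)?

For a small subsidy around the equilibrium, the benefit split depends on the relative slopes, which at a point are proportional to the elasticities.
Buyer share = εs/(εs + |εd|) = 4/(4 + 3.4) = 20/37; seller share = |εd|/(εs + |εd|) = 17/37.

Consumer share = 20/37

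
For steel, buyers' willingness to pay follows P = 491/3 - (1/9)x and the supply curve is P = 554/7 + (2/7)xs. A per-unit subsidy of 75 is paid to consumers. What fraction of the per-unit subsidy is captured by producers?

Pre-subsidy: 491/3 - (1/9)x = 554/7 + (2/7)x gives x* = 213 and P* = 140.
With the rebate, buyers effectively pay Pb = Ps − 75, where Ps is the price sellers receive.
On the curves, Pb = 491/3 - (1/9)x and Ps = 554/7 + (2/7)x; the wedge Ps − Pb = 75 gives 554/7 + (2/7)x − (491/3 - (1/9)x) = 75, so x' = 402.
Then Pb = 491/3 − (1/9)·402 = 119 and Ps = 554/7 + (2/7)·402 = 194.
Buyers' price falls by P* − Pb = 140 − 119 = 21; sellers' price rises by Ps − P* = 194 − 140 = 54.
So producers capture 54/75 = 0.72 of each unit of subsidy.

Producer share = 0.72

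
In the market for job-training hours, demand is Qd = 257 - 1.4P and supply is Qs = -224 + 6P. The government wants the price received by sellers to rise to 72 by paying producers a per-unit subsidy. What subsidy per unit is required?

At a seller price of 72, quantity supplied is -224 + 6·72 = 208.
Buyers absorb 208 only when they pay Pb with 257 − 1.4·Pb = 208, i.e. Pb = 35.
s = Ps − Pb = 72 − 35 = 37.

Required subsidy s = 37 per unit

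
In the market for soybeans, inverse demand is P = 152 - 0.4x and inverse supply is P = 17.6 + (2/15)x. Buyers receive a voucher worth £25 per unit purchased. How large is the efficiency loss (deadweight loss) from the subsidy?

Pre-subsidy: 152 - 0.4x = 17.6 + (2/15)x gives x* = 252 and P* = 51.2.
With the rebate, buyers effectively pay Pb = Ps − 25, where Ps is the price sellers receive.
On the curves, Pb = 152 - 0.4x and Ps = 17.6 + (2/15)x; the wedge Ps − Pb = 25 gives 17.6 + (2/15)x − (152 - 0.4x) = 25, so x' = 298.875.
Then Pb = 152 − 0.4·298.875 = 32.45 and Ps = 17.6 + (2/15)·298.875 = 57.45.
The subsidy expands output by 298.875 − 252 = 46.875 past the efficient level; on those units the gap between marginal cost and willingness to pay runs from 0 up to 25.
DWL = ½ × 25 × 46.875 = 585.9375.

Deadweight loss = £585.9375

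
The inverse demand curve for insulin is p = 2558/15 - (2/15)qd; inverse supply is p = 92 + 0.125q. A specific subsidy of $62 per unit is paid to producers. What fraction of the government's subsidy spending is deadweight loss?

DWL / government spending = 15/68

Pre-subsidy: 2558/15 - (2/15)q = 92 + 0.125q gives q* = 304 and p* = 130.
With the subsidy, sellers receive ps = pb + 62 for each unit, where pb is the price buyers pay.
On the curves, pb = 2558/15 - (2/15)q and ps = 92 + 0.125q; the wedge ps − pb = 62 gives 92 + 0.125q − (2558/15 - (2/15)q) = 62, so q' = 544.
Then pb = 2558/15 − (2/15)·544 = 98 and ps = 92 + 0.125·544 = 160.
ΔCS = ½(304 + 544)(130 − 98) = 13568; ΔPS = ½(304 + 544)(160 − 130) = 12720.
Government spending = 62 × 544 = 33728.
DWL = ½ × 62 × (544 − 304) = 7440; fraction = 7440 / 33728 = 15/68.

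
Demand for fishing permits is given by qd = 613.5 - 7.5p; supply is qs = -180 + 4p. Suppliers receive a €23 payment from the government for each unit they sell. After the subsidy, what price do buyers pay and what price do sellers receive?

Buyers pay €61; sellers receive €84

Pre-subsidy: 613.5 - 7.5p = -180 + 4p gives p* = 69, q* = 96.
With the subsidy, sellers receive ps = pb + 23 for each unit, where pb is the price buyers pay.
Supply in terms of pb becomes qs = -180 + 4(pb + 23) = -88 + 4pb. Setting this equal to demand: 613.5 - 7.5pb = -88 + 4pb, so pb = 61.
Sellers receive ps = 61 + 23 = 84; q' = 613.5 − 7.5·61 = 156.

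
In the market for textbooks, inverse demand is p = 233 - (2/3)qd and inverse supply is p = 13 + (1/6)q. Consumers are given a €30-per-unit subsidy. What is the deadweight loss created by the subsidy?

Deadweight loss = €540

Pre-subsidy: 233 - (2/3)q = 13 + (1/6)q gives q* = 264 and p* = 57.
With the rebate, buyers effectively pay pb = ps − 30, where ps is the price sellers receive.
On the curves, pb = 233 - (2/3)q and ps = 13 + (1/6)q; the wedge ps − pb = 30 gives 13 + (1/6)q − (233 - (2/3)q) = 30, so q' = 300.
Then pb = 233 − (2/3)·300 = 33 and ps = 13 + (1/6)·300 = 63.
The subsidy expands output by 300 − 264 = 36 past the efficient level; on those units the gap between marginal cost and willingness to pay runs from 0 up to 30.
DWL = ½ × 30 × 36 = 540.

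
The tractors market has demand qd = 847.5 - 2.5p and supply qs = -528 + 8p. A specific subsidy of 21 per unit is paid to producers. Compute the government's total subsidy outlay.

Government cost = 11760

Pre-subsidy: 847.5 - 2.5p = -528 + 8p gives p* = 131, q* = 520.
With the subsidy, sellers receive ps = pb + 21 for each unit, where pb is the price buyers pay.
Supply in terms of pb becomes qs = -528 + 8(pb + 21) = -360 + 8pb. Setting this equal to demand: 847.5 - 2.5pb = -360 + 8pb, so pb = 115.
Sellers receive ps = 115 + 21 = 136; q' = 847.5 − 2.5·115 = 560.
Government outlay = subsidy × quantity = 21 × 560 = 11760.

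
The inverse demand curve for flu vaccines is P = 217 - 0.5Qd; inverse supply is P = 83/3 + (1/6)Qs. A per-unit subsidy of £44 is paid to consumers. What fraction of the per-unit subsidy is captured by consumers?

Pre-subsidy: 217 - 0.5Q = 83/3 + (1/6)Q gives Q* = 284 and P* = 75.
With the rebate, buyers effectively pay Pb = Ps − 44, where Ps is the price sellers receive.
On the curves, Pb = 217 - 0.5Q and Ps = 83/3 + (1/6)Q; the wedge Ps − Pb = 44 gives 83/3 + (1/6)Q − (217 - 0.5Q) = 44, so Q' = 350.
Then Pb = 217 − 0.5·350 = 42 and Ps = 83/3 + (1/6)·350 = 86.
Buyers' price falls by P* − Pb = 75 − 42 = 33; sellers' price rises by Ps − P* = 86 − 75 = 11.
So consumers capture 33/44 = 0.75 of each unit of subsidy.

Consumer share = 0.75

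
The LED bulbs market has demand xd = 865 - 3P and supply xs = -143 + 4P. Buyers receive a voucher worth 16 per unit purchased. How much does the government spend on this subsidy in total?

Government cost = 51568/7

Pre-subsidy: 865 - 3P = -143 + 4P gives P* = 144, x* = 433.
With the rebate, buyers effectively pay Pb = Ps − 16, where Ps is the price sellers receive.
Demand in terms of Ps becomes xd = 865 − 3(Ps − 16) = 913 - 3Ps. Setting this equal to supply: 913 - 3Ps = -143 + 4Ps, so Ps = 1056/7.
Buyers pay Pb = 1056/7 − 16 = 944/7; x' = -143 + 4·(1056/7) = 3223/7.
Government outlay = subsidy × quantity = 16 × 3223/7 = 51568/7.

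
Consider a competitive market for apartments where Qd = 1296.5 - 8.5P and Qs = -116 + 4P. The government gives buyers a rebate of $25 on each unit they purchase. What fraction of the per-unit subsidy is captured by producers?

Producer share = 0.68

Pre-subsidy: 1296.5 - 8.5P = -116 + 4P gives P* = 113, Q* = 336.
With the rebate, buyers effectively pay Pb = Ps − 25, where Ps is the price sellers receive.
Demand in terms of Ps becomes Qd = 1296.5 − 8.5(Ps − 25) = 1509 - 8.5Ps. Setting this equal to supply: 1509 - 8.5Ps = -116 + 4Ps, so Ps = 130.
Buyers pay Pb = 130 − 25 = 105; Q' = -116 + 4·130 = 404.
Buyers' price falls by P* − Pb = 113 − 105 = 8; sellers' price rises by Ps − P* = 130 − 113 = 17.
So producers capture 17/25 = 0.68 of each unit of subsidy.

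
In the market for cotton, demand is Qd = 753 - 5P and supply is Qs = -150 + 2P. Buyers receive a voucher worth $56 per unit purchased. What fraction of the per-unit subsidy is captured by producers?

Pre-subsidy: 753 - 5P = -150 + 2P gives P* = 129, Q* = 108.
With the rebate, buyers effectively pay Pb = Ps − 56, where Ps is the price sellers receive.
Demand in terms of Ps becomes Qd = 753 − 5(Ps − 56) = 1033 - 5Ps. Setting this equal to supply: 1033 - 5Ps = -150 + 2Ps, so Ps = 169.
Buyers pay Pb = 169 − 56 = 113; Q' = -150 + 2·169 = 188.
Buyers' price falls by P* − Pb = 129 − 113 = 16; sellers' price rises by Ps − P* = 169 − 129 = 40.
So producers capture 40/56 = 5/7 of each unit of subsidy.

Producer share = 5/7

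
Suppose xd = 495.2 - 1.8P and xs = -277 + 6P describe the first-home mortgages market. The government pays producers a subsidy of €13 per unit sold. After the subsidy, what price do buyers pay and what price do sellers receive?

Pre-subsidy: 495.2 - 1.8P = -277 + 6P gives P* = 99, x* = 317.
With the subsidy, sellers receive Ps = Pb + 13 for each unit, where Pb is the price buyers pay.
Supply in terms of Pb becomes xs = -277 + 6(Pb + 13) = -199 + 6Pb. Setting this equal to demand: 495.2 - 1.8Pb = -199 + 6Pb, so Pb = 89.
Sellers receive Ps = 89 + 13 = 102; x' = 495.2 − 1.8·89 = 335.

Buyers pay €89; sellers receive €102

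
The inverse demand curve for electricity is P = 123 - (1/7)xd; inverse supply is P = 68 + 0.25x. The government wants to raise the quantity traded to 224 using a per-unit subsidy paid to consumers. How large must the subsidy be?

Required subsidy s = 33 per unit

At x = 224, from the demand curve buyers pay Pb = 123 − (1/7)·224 = 91; from the supply curve sellers need Ps = 68 + 0.25·224 = 124.
The subsidy must fill the gap: s = Ps − Pb = 124 − 91 = 33.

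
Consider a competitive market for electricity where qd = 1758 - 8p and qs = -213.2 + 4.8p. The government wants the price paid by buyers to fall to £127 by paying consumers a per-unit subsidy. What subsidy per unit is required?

Required subsidy s = £72 per unit

At a buyer price of 127, quantity demanded is 1758 − 8·127 = 742.
Sellers supply 742 only when they receive ps with -213.2 + 4.8·ps = 742, i.e. ps = 199.
s = ps − pb = 199 − 127 = 72.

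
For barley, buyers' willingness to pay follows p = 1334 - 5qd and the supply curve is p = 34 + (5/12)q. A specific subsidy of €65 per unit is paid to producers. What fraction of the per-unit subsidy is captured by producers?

Producer share = 1/13

Pre-subsidy: 1334 - 5q = 34 + (5/12)q gives q* = 240 and p* = 134.
With the subsidy, sellers receive ps = pb + 65 for each unit, where pb is the price buyers pay.
On the curves, pb = 1334 - 5q and ps = 34 + (5/12)q; the wedge ps − pb = 65 gives 34 + (5/12)q − (1334 - 5q) = 65, so q' = 252.
Then pb = 1334 − 5·252 = 74 and ps = 34 + (5/12)·252 = 139.
Buyers' price falls by p* − pb = 134 − 74 = 60; sellers' price rises by ps − p* = 139 − 134 = 5.
So producers capture 5/65 = 1/13 of each unit of subsidy.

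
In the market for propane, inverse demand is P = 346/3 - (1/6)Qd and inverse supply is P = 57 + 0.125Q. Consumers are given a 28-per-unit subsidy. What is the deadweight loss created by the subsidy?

Deadweight loss = 1344

Pre-subsidy: 346/3 - (1/6)Q = 57 + 0.125Q gives Q* = 200 and P* = 82.
With the rebate, buyers effectively pay Pb = Ps − 28, where Ps is the price sellers receive.
On the curves, Pb = 346/3 - (1/6)Q and Ps = 57 + 0.125Q; the wedge Ps − Pb = 28 gives 57 + 0.125Q − (346/3 - (1/6)Q) = 28, so Q' = 296.
Then Pb = 346/3 − (1/6)·296 = 66 and Ps = 57 + 0.125·296 = 94.
The subsidy expands output by 296 − 200 = 96 past the efficient level; on those units the gap between marginal cost and willingness to pay runs from 0 up to 28.
DWL = ½ × 28 × 96 = 1344.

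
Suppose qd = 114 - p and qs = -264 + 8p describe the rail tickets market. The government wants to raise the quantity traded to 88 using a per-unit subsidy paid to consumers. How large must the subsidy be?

At q = 88, invert demand for the buyer price: pb = (114 − 88)/1 = 26; invert supply for the seller price: ps = (88 − (-264))/8 = 44.
The subsidy must fill the gap: s = ps − pb = 44 − 26 = 18.

Required subsidy s = 18 per unit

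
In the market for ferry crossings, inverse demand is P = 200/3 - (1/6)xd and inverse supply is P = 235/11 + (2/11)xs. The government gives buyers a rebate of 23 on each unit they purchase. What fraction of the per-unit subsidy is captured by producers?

Producer share = 12/23

Pre-subsidy: 200/3 - (1/6)x = 235/11 + (2/11)x gives x* = 130 and P* = 45.
With the rebate, buyers effectively pay Pb = Ps − 23, where Ps is the price sellers receive.
On the curves, Pb = 200/3 - (1/6)x and Ps = 235/11 + (2/11)x; the wedge Ps − Pb = 23 gives 235/11 + (2/11)x − (200/3 - (1/6)x) = 23, so x' = 196.
Then Pb = 200/3 − (1/6)·196 = 34 and Ps = 235/11 + (2/11)·196 = 57.
Buyers' price falls by P* − Pb = 45 − 34 = 11; sellers' price rises by Ps − P* = 57 − 45 = 12.
So producers capture 12/23 = 12/23 of each unit of subsidy.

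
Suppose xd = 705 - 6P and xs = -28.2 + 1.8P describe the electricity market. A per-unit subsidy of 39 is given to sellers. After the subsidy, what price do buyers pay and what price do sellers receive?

Pre-subsidy: 705 - 6P = -28.2 + 1.8P gives P* = 94, x* = 141.
With the subsidy, sellers receive Ps = Pb + 39 for each unit, where Pb is the price buyers pay.
Supply in terms of Pb becomes xs = -28.2 + 1.8(Pb + 39) = 42 + 1.8Pb. Setting this equal to demand: 705 - 6Pb = 42 + 1.8Pb, so Pb = 85.
Sellers receive Ps = 85 + 39 = 124; x' = 705 − 6·85 = 195.

Buyers pay 85; sellers receive 124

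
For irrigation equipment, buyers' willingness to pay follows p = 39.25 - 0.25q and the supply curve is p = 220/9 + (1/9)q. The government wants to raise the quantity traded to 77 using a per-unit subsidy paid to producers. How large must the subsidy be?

Required subsidy s = 13 per unit

At q = 77, from the demand curve buyers pay pb = 39.25 − 0.25·77 = 20; from the supply curve sellers need ps = 220/9 + (1/9)·77 = 33.
The subsidy must fill the gap: s = ps − pb = 33 − 20 = 13.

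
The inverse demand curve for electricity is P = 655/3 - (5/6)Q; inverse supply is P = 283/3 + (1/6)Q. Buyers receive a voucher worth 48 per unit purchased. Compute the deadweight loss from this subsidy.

Deadweight loss = 1152

Pre-subsidy: 655/3 - (5/6)Q = 283/3 + (1/6)Q gives Q* = 124 and P* = 115.
With the rebate, buyers effectively pay Pb = Ps − 48, where Ps is the price sellers receive.
On the curves, Pb = 655/3 - (5/6)Q and Ps = 283/3 + (1/6)Q; the wedge Ps − Pb = 48 gives 283/3 + (1/6)Q − (655/3 - (5/6)Q) = 48, so Q' = 172.
Then Pb = 655/3 − (5/6)·172 = 75 and Ps = 283/3 + (1/6)·172 = 123.
The subsidy expands output by 172 − 124 = 48 past the efficient level; on those units the gap between marginal cost and willingness to pay runs from 0 up to 48.
DWL = ½ × 48 × 48 = 1152.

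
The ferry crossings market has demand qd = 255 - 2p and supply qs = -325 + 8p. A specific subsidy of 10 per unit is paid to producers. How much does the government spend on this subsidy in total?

Pre-subsidy: 255 - 2p = -325 + 8p gives p* = 58, q* = 139.
With the subsidy, sellers receive ps = pb + 10 for each unit, where pb is the price buyers pay.
Supply in terms of pb becomes qs = -325 + 8(pb + 10) = -245 + 8pb. Setting this equal to demand: 255 - 2pb = -245 + 8pb, so pb = 50.
Sellers receive ps = 50 + 10 = 60; q' = 255 − 2·50 = 155.
Government outlay = subsidy × quantity = 10 × 155 = 1550.

Government cost = 1550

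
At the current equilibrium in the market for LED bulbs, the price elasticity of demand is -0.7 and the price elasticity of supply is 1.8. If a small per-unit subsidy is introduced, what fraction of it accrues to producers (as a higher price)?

Producer share = 0.28

For a small subsidy around the equilibrium, the benefit split depends on the relative slopes, which at a point are proportional to the elasticities.
Buyer share = εs/(εs + |εd|) = 1.8/(1.8 + 0.7) = 0.72; seller share = |εd|/(εs + |εd|) = 0.28.
So producers capture 0.28 of the subsidy.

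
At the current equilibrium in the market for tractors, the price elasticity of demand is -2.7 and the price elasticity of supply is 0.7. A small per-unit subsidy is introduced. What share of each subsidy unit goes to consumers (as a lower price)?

Consumer share = 7/34

For a small subsidy around the equilibrium, the benefit split depends on the relative slopes, which at a point are proportional to the elasticities.
Buyer share = εs/(εs + |εd|) = 0.7/(0.7 + 2.7) = 7/34; seller share = |εd|/(εs + |εd|) = 27/34.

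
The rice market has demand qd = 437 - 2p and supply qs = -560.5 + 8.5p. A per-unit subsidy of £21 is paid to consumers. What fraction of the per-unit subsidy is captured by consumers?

Consumer share = 17/21

Pre-subsidy: 437 - 2p = -560.5 + 8.5p gives p* = 95, q* = 247.
With the rebate, buyers effectively pay pb = ps − 21, where ps is the price sellers receive.
Demand in terms of ps becomes qd = 437 − 2(ps − 21) = 479 - 2ps. Setting this equal to supply: 479 - 2ps = -560.5 + 8.5ps, so ps = 99.
Buyers pay pb = 99 − 21 = 78; q' = -560.5 + 8.5·99 = 281.
Buyers' price falls by p* − pb = 95 − 78 = 17; sellers' price rises by ps − p* = 99 − 95 = 4.
So consumers capture 17/21 = 17/21 of each unit of subsidy.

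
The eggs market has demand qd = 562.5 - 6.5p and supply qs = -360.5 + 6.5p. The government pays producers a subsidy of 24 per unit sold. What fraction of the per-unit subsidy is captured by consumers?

Consumer share = 0.5

Pre-subsidy: 562.5 - 6.5p = -360.5 + 6.5p gives p* = 71, q* = 101.
With the subsidy, sellers receive ps = pb + 24 for each unit, where pb is the price buyers pay.
Supply in terms of pb becomes qs = -360.5 + 6.5(pb + 24) = -204.5 + 6.5pb. Setting this equal to demand: 562.5 - 6.5pb = -204.5 + 6.5pb, so pb = 59.
Sellers receive ps = 59 + 24 = 83; q' = 562.5 − 6.5·59 = 179.
Buyers' price falls by p* − pb = 71 − 59 = 12; sellers' price rises by ps − p* = 83 − 71 = 12.
So consumers capture 12/24 = 0.5 of each unit of subsidy.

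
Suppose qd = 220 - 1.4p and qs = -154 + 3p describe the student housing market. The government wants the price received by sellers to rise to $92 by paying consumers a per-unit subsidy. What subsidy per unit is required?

Required subsidy s = $22 per unit

At a seller price of 92, quantity supplied is -154 + 3·92 = 122.
Buyers absorb 122 only when they pay pb with 220 − 1.4·pb = 122, i.e. pb = 70.
s = ps − pb = 92 − 70 = 22.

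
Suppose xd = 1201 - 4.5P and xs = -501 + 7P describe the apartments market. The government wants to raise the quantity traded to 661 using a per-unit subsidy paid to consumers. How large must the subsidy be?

At x = 661, invert demand for the buyer price: Pb = (1201 − 661)/4.5 = 120; invert supply for the seller price: Ps = (661 − (-501))/7 = 166.
The subsidy must fill the gap: s = Ps − Pb = 166 − 120 = 46.

Required subsidy s = 46 per unit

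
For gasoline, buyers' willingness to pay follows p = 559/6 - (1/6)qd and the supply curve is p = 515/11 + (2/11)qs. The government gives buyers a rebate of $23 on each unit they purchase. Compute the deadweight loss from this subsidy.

Pre-subsidy: 559/6 - (1/6)q = 515/11 + (2/11)q gives q* = 133 and p* = 71.
With the rebate, buyers effectively pay pb = ps − 23, where ps is the price sellers receive.
On the curves, pb = 559/6 - (1/6)q and ps = 515/11 + (2/11)q; the wedge ps − pb = 23 gives 515/11 + (2/11)q − (559/6 - (1/6)q) = 23, so q' = 199.
Then pb = 559/6 − (1/6)·199 = 60 and ps = 515/11 + (2/11)·199 = 83.
The subsidy expands output by 199 − 133 = 66 past the efficient level; on those units the gap between marginal cost and willingness to pay runs from 0 up to 23.
DWL = ½ × 23 × 66 = 759.

Deadweight loss = $759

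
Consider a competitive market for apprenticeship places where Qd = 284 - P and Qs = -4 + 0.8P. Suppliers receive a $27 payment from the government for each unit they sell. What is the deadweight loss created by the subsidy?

Pre-subsidy: 284 - P = -4 + 0.8P gives P* = 160, Q* = 124.
With the subsidy, sellers receive Ps = Pb + 27 for each unit, where Pb is the price buyers pay.
Supply in terms of Pb becomes Qs = -4 + 0.8(Pb + 27) = 17.6 + 0.8Pb. Setting this equal to demand: 284 - Pb = 17.6 + 0.8Pb, so Pb = 148.
Sellers receive Ps = 148 + 27 = 175; Q' = 284 − 1·148 = 136.
The subsidy expands output by 136 − 124 = 12 past the efficient level; on those units the gap between marginal cost and willingness to pay runs from 0 up to 27.
DWL = ½ × 27 × 12 = 162.

Deadweight loss = $162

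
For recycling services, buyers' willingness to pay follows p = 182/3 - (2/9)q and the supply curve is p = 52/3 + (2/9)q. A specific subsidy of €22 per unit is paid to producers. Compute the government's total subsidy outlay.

Pre-subsidy: 182/3 - (2/9)q = 52/3 + (2/9)q gives q* = 97.5 and p* = 39.
With the subsidy, sellers receive ps = pb + 22 for each unit, where pb is the price buyers pay.
On the curves, pb = 182/3 - (2/9)q and ps = 52/3 + (2/9)q; the wedge ps − pb = 22 gives 52/3 + (2/9)q − (182/3 - (2/9)q) = 22, so q' = 147.
Then pb = 182/3 − (2/9)·147 = 28 and ps = 52/3 + (2/9)·147 = 50.
Government outlay = subsidy × quantity = 22 × 147 = 3234.

Government cost = €3234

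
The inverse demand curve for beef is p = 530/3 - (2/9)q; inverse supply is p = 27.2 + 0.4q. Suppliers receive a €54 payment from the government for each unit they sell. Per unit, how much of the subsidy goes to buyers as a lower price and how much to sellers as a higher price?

Pre-subsidy: 530/3 - (2/9)q = 27.2 + 0.4q gives q* = 3363/14 and p* = 863/7.
With the subsidy, sellers receive ps = pb + 54 for each unit, where pb is the price buyers pay.
On the curves, pb = 530/3 - (2/9)q and ps = 27.2 + 0.4q; the wedge ps − pb = 54 gives 27.2 + 0.4q − (530/3 - (2/9)q) = 54, so q' = 327.
Then pb = 530/3 − (2/9)·327 = 104 and ps = 27.2 + 0.4·327 = 158.
Buyers' price falls by p* − pb = 863/7 − 104 = 135/7; sellers' price rises by ps − p* = 158 − 863/7 = 243/7.

Buyers gain 135/7 per unit; sellers gain 243/7 per unit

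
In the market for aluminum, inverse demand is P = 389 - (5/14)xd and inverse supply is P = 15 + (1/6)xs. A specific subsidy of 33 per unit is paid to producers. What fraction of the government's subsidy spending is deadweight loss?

DWL / government spending = 3/74

Pre-subsidy: 389 - (5/14)x = 15 + (1/6)x gives x* = 714 and P* = 134.
With the subsidy, sellers receive Ps = Pb + 33 for each unit, where Pb is the price buyers pay.
On the curves, Pb = 389 - (5/14)x and Ps = 15 + (1/6)x; the wedge Ps − Pb = 33 gives 15 + (1/6)x − (389 - (5/14)x) = 33, so x' = 777.
Then Pb = 389 − (5/14)·777 = 111.5 and Ps = 15 + (1/6)·777 = 144.5.
ΔCS = ½(714 + 777)(134 − 111.5) = 16773.75; ΔPS = ½(714 + 777)(144.5 − 134) = 7827.75.
Government spending = 33 × 777 = 25641.
DWL = ½ × 33 × (777 − 714) = 1039.5; fraction = 1039.5 / 25641 = 3/74.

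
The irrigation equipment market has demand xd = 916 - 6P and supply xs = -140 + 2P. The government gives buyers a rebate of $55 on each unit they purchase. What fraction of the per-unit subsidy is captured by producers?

Producer share = 0.75

Pre-subsidy: 916 - 6P = -140 + 2P gives P* = 132, x* = 124.
With the rebate, buyers effectively pay Pb = Ps − 55, where Ps is the price sellers receive.
Demand in terms of Ps becomes xd = 916 − 6(Ps − 55) = 1246 - 6Ps. Setting this equal to supply: 1246 - 6Ps = -140 + 2Ps, so Ps = 173.25.
Buyers pay Pb = 173.25 − 55 = 118.25; x' = -140 + 2·173.25 = 206.5.
Buyers' price falls by P* − Pb = 132 − 118.25 = 13.75; sellers' price rises by Ps − P* = 173.25 − 132 = 41.25.
So producers capture 41.25/55 = 0.75 of each unit of subsidy.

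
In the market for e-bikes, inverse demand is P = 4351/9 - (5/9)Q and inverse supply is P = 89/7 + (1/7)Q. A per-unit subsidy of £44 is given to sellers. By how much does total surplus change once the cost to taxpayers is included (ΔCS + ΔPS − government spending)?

Net change in total surplus = -£1386

Pre-subsidy: 4351/9 - (5/9)Q = 89/7 + (1/7)Q gives Q* = 674 and P* = 109.
With the subsidy, sellers receive Ps = Pb + 44 for each unit, where Pb is the price buyers pay.
On the curves, Pb = 4351/9 - (5/9)Q and Ps = 89/7 + (1/7)Q; the wedge Ps − Pb = 44 gives 89/7 + (1/7)Q − (4351/9 - (5/9)Q) = 44, so Q' = 737.
Then Pb = 4351/9 − (5/9)·737 = 74 and Ps = 89/7 + (1/7)·737 = 118.
ΔCS = ½(674 + 737)(109 − 74) = 24692.5; ΔPS = ½(674 + 737)(118 − 109) = 6349.5.
Government spending = 44 × 737 = 32428.
Net change = 24692.5 + 6349.5 − 32428 = -1386. The loss equals the DWL triangle ½·44·63.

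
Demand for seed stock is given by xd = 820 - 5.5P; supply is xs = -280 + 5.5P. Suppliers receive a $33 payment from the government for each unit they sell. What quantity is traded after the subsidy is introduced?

Pre-subsidy: 820 - 5.5P = -280 + 5.5P gives P* = 100, x* = 270.
With the subsidy, sellers receive Ps = Pb + 33 for each unit, where Pb is the price buyers pay.
Supply in terms of Pb becomes xs = -280 + 5.5(Pb + 33) = -98.5 + 5.5Pb. Setting this equal to demand: 820 - 5.5Pb = -98.5 + 5.5Pb, so Pb = 83.5.
Sellers receive Ps = 83.5 + 33 = 116.5; x' = 820 − 5.5·83.5 = 360.75.

x' = 360.75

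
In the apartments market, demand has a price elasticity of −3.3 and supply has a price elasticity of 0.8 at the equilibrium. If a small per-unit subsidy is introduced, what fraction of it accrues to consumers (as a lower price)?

Consumer share = 8/41

For a small subsidy around the equilibrium, the benefit split depends on the relative slopes, which at a point are proportional to the elasticities.
Buyer share = εs/(εs + |εd|) = 0.8/(0.8 + 3.3) = 8/41; seller share = |εd|/(εs + |εd|) = 33/41.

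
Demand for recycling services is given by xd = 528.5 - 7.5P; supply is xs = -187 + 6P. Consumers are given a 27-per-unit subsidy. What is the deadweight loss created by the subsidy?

Pre-subsidy: 528.5 - 7.5P = -187 + 6P gives P* = 53, x* = 131.
With the rebate, buyers effectively pay Pb = Ps − 27, where Ps is the price sellers receive.
Demand in terms of Ps becomes xd = 528.5 − 7.5(Ps − 27) = 731 - 7.5Ps. Setting this equal to supply: 731 - 7.5Ps = -187 + 6Ps, so Ps = 68.
Buyers pay Pb = 68 − 27 = 41; x' = -187 + 6·68 = 221.
The subsidy expands output by 221 − 131 = 90 past the efficient level; on those units the gap between marginal cost and willingness to pay runs from 0 up to 27.
DWL = ½ × 27 × 90 = 1215.

Deadweight loss = 1215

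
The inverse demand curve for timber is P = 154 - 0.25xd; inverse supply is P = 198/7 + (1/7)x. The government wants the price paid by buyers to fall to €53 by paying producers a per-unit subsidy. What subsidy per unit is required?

Required subsidy s = €33 per unit

At a buyer price of 53, quantity demanded is 616 − 4·53 = 404.
Sellers supply 404 only when they receive Ps = 198/7 + (1/7)·404 = 86.
s = Ps − Pb = 86 − 53 = 33.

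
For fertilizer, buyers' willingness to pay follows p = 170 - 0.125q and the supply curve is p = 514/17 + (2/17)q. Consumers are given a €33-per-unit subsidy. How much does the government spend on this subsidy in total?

Pre-subsidy: 170 - 0.125q = 514/17 + (2/17)q gives q* = 576 and p* = 98.
With the rebate, buyers effectively pay pb = ps − 33, where ps is the price sellers receive.
On the curves, pb = 170 - 0.125q and ps = 514/17 + (2/17)q; the wedge ps − pb = 33 gives 514/17 + (2/17)q − (170 - 0.125q) = 33, so q' = 712.
Then pb = 170 − 0.125·712 = 81 and ps = 514/17 + (2/17)·712 = 114.
Government outlay = subsidy × quantity = 33 × 712 = 23496.

Government cost = €23496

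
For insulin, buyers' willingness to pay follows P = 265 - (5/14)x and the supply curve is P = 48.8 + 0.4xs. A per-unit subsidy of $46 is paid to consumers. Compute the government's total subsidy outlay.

Government cost = 844284/53

Pre-subsidy: 265 - (5/14)x = 48.8 + 0.4x gives x* = 15134/53 and P* = 8640/53.
With the rebate, buyers effectively pay Pb = Ps − 46, where Ps is the price sellers receive.
On the curves, Pb = 265 - (5/14)x and Ps = 48.8 + 0.4x; the wedge Ps − Pb = 46 gives 48.8 + 0.4x − (265 - (5/14)x) = 46, so x' = 18354/53.
Then Pb = 265 − (5/14)·(18354/53) = 7490/53 and Ps = 48.8 + 0.4·(18354/53) = 9928/53.
Government outlay = subsidy × quantity = 46 × 18354/53 = 844284/53.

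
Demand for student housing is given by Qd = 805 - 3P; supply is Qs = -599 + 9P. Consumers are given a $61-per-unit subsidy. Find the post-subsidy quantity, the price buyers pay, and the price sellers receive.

Pre-subsidy: 805 - 3P = -599 + 9P gives P* = 117, Q* = 454.
With the rebate, buyers effectively pay Pb = Ps − 61, where Ps is the price sellers receive.
Demand in terms of Ps becomes Qd = 805 − 3(Ps − 61) = 988 - 3Ps. Setting this equal to supply: 988 - 3Ps = -599 + 9Ps, so Ps = 132.25.
Buyers pay Pb = 132.25 − 61 = 71.25; Q' = -599 + 9·132.25 = 591.25.

Q' = 591.25; buyers pay $71.25; sellers receive $132.25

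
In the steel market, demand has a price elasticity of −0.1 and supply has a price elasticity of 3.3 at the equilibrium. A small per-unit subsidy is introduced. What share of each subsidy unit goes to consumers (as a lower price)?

For a small subsidy around the equilibrium, the benefit split depends on the relative slopes, which at a point are proportional to the elasticities.
Buyer share = εs/(εs + |εd|) = 3.3/(3.3 + 0.1) = 33/34; seller share = |εd|/(εs + |εd|) = 1/34.

Consumer share = 33/34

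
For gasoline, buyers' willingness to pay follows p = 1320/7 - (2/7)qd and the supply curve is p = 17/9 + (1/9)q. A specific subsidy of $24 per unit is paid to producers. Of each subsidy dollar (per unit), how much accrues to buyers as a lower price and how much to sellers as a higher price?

Pre-subsidy: 1320/7 - (2/7)q = 17/9 + (1/9)q gives q* = 470.44 and p* = 54.16.
With the subsidy, sellers receive ps = pb + 24 for each unit, where pb is the price buyers pay.
On the curves, pb = 1320/7 - (2/7)q and ps = 17/9 + (1/9)q; the wedge ps − pb = 24 gives 17/9 + (1/9)q − (1320/7 - (2/7)q) = 24, so q' = 530.92.
Then pb = 1320/7 − (2/7)·530.92 = 36.88 and ps = 17/9 + (1/9)·530.92 = 60.88.
Buyers' price falls by p* − pb = 54.16 − 36.88 = 17.28; sellers' price rises by ps − p* = 60.88 − 54.16 = 6.72.

Buyers gain $17.28 per unit; sellers gain $6.72 per unit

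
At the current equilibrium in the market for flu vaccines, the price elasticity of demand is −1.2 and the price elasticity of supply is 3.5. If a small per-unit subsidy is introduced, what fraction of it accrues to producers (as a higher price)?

For a small subsidy around the equilibrium, the benefit split depends on the relative slopes, which at a point are proportional to the elasticities.
Buyer share = εs/(εs + |εd|) = 3.5/(3.5 + 1.2) = 35/47; seller share = |εd|/(εs + |εd|) = 12/47.
So producers capture 12/47 of the subsidy.

Producer share = 12/47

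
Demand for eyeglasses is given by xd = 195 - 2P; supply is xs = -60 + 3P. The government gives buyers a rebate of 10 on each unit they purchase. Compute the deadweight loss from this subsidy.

Pre-subsidy: 195 - 2P = -60 + 3P gives P* = 51, x* = 93.
With the rebate, buyers effectively pay Pb = Ps − 10, where Ps is the price sellers receive.
Demand in terms of Ps becomes xd = 195 − 2(Ps − 10) = 215 - 2Ps. Setting this equal to supply: 215 - 2Ps = -60 + 3Ps, so Ps = 55.
Buyers pay Pb = 55 − 10 = 45; x' = -60 + 3·55 = 105.
The subsidy expands output by 105 − 93 = 12 past the efficient level; on those units the gap between marginal cost and willingness to pay runs from 0 up to 10.
DWL = ½ × 10 × 12 = 60.

Deadweight loss = 60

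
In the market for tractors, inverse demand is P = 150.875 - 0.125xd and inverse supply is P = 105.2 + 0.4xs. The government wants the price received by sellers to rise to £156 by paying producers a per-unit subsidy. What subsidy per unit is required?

At a seller price of 156, quantity supplied is -263 + 2.5·156 = 127.
Buyers absorb 127 only when they pay Pb = 150.875 − 0.125·127 = 135.
s = Ps − Pb = 156 − 135 = 21.

Required subsidy s = £21 per unit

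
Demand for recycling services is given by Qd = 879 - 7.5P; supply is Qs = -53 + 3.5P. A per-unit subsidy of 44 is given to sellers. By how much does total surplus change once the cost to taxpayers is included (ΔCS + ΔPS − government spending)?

Net change in total surplus = -2310

Pre-subsidy: 879 - 7.5P = -53 + 3.5P gives P* = 932/11, Q* = 2679/11.
With the subsidy, sellers receive Ps = Pb + 44 for each unit, where Pb is the price buyers pay.
Supply in terms of Pb becomes Qs = -53 + 3.5(Pb + 44) = 101 + 3.5Pb. Setting this equal to demand: 879 - 7.5Pb = 101 + 3.5Pb, so Pb = 778/11.
Sellers receive Ps = 778/11 + 44 = 1262/11; Q' = 879 − 7.5·(778/11) = 3834/11.
ΔCS = ½(2679/11 + 3834/11)(932/11 − 778/11) = 45591/11; ΔPS = ½(2679/11 + 3834/11)(1262/11 − 932/11) = 97695/11.
Government spending = 44 × 3834/11 = 15336.
Net change = 45591/11 + 97695/11 − 15336 = -2310. The loss equals the DWL triangle ½·44·105.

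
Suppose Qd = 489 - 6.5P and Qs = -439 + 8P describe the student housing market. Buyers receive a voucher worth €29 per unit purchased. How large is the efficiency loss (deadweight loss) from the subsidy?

Pre-subsidy: 489 - 6.5P = -439 + 8P gives P* = 64, Q* = 73.
With the rebate, buyers effectively pay Pb = Ps − 29, where Ps is the price sellers receive.
Demand in terms of Ps becomes Qd = 489 − 6.5(Ps − 29) = 677.5 - 6.5Ps. Setting this equal to supply: 677.5 - 6.5Ps = -439 + 8Ps, so Ps = 77.
Buyers pay Pb = 77 − 29 = 48; Q' = -439 + 8·77 = 177.
The subsidy expands output by 177 − 73 = 104 past the efficient level; on those units the gap between marginal cost and willingness to pay runs from 0 up to 29.
DWL = ½ × 29 × 104 = 1508.

Deadweight loss = €1508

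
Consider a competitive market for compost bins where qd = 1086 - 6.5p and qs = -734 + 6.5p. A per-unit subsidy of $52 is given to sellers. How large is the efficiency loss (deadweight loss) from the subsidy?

Deadweight loss = $4394

Pre-subsidy: 1086 - 6.5p = -734 + 6.5p gives p* = 140, q* = 176.
With the subsidy, sellers receive ps = pb + 52 for each unit, where pb is the price buyers pay.
Supply in terms of pb becomes qs = -734 + 6.5(pb + 52) = -396 + 6.5pb. Setting this equal to demand: 1086 - 6.5pb = -396 + 6.5pb, so pb = 114.
Sellers receive ps = 114 + 52 = 166; q' = 1086 − 6.5·114 = 345.
The subsidy expands output by 345 − 176 = 169 past the efficient level; on those units the gap between marginal cost and willingness to pay runs from 0 up to 52.
DWL = ½ × 52 × 169 = 4394.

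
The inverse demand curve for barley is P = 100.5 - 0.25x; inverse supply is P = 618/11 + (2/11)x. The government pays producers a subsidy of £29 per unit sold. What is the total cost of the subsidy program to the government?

Government cost = 93554/19

Pre-subsidy: 100.5 - 0.25x = 618/11 + (2/11)x gives x* = 1950/19 and P* = 1422/19.
With the subsidy, sellers receive Ps = Pb + 29 for each unit, where Pb is the price buyers pay.
On the curves, Pb = 100.5 - 0.25x and Ps = 618/11 + (2/11)x; the wedge Ps − Pb = 29 gives 618/11 + (2/11)x − (100.5 - 0.25x) = 29, so x' = 3226/19.
Then Pb = 100.5 − 0.25·(3226/19) = 1103/19 and Ps = 618/11 + (2/11)·(3226/19) = 1654/19.
Government outlay = subsidy × quantity = 29 × 3226/19 = 93554/19.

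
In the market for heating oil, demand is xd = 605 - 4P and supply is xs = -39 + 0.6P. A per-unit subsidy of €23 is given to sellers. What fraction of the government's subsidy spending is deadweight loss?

DWL / government spending = 2/19

Pre-subsidy: 605 - 4P = -39 + 0.6P gives P* = 140, x* = 45.
With the subsidy, sellers receive Ps = Pb + 23 for each unit, where Pb is the price buyers pay.
Supply in terms of Pb becomes xs = -39 + 0.6(Pb + 23) = -25.2 + 0.6Pb. Setting this equal to demand: 605 - 4Pb = -25.2 + 0.6Pb, so Pb = 137.
Sellers receive Ps = 137 + 23 = 160; x' = 605 − 4·137 = 57.
ΔCS = ½(45 + 57)(140 − 137) = 153; ΔPS = ½(45 + 57)(160 − 140) = 1020.
Government spending = 23 × 57 = 1311.
DWL = ½ × 23 × (57 − 45) = 138; fraction = 138 / 1311 = 2/19.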